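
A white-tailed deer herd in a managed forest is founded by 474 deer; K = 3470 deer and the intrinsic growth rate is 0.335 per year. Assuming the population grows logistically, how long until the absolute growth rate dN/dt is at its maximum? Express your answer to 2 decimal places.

5.50 years

Logistic growth is fastest at N = K/2 = 1735.
A = (K − N₀)/N₀ = 6.3207. Set K/(1 + A·e^(−rt)) = K/2 → A·e^(−rt) = 1.
e^(−0.335t) = 1/6.3207 = 0.158211, so t = ln(6.3207)/0.335 = 1.8438/0.335 = 5.504.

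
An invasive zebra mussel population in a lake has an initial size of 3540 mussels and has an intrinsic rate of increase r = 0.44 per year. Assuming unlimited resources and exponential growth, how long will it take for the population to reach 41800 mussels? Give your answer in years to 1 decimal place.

5.6 years

Set N₀·e^(rt) = 41800: e^(0.44·t) = 41800/3540 = 11.808.
0.44·t = ln(11.808) = 2.4688, so t = 2.4688/0.44 = 5.6108.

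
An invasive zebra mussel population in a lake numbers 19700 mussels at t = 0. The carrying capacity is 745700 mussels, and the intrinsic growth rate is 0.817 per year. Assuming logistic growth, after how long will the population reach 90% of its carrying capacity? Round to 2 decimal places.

7.10 years

A = (K − N₀)/N₀ = (745700 − 19700)/19700 = 36.853.
Solve 745700/(1 + 36.853·e^(−0.817t)) = 671130: 1 + 36.853·e^(−0.817t) = 1.1111, so e^(−0.817t) = 0.003015.
−0.817·t = ln(0.003015) = -5.8042, so t = 5.8042/0.817 = 7.1042.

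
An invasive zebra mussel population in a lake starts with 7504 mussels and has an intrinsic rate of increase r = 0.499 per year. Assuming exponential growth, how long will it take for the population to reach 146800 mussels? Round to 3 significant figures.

5.96 years

Set N₀·e^(rt) = 146800: e^(0.499·t) = 146800/7504 = 19.563.
0.499·t = ln(19.563) = 2.9736, so t = 2.9736/0.499 = 5.9592.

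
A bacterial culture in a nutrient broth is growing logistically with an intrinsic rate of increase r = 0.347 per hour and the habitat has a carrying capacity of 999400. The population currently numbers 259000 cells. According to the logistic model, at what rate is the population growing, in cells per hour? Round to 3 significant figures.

66600 cells per hour

dN/dt = rN(1 − N/K) = 0.347 × 259000 × (1 − 259000/999400).
1 − 259000/999400 = 0.74084; dN/dt = 0.347 × 259000 × 0.74084 = 66582.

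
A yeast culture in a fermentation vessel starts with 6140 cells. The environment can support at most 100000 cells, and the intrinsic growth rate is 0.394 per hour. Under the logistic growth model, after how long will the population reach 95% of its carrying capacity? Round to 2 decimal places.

14.39 hours

A = (K − N₀)/N₀ = (100000 − 6140)/6140 = 15.287.
Solve 100000/(1 + 15.287·e^(−0.394t)) = 95000: 1 + 15.287·e^(−0.394t) = 1.0526, so e^(−0.394t) = 0.00344298.
−0.394·t = ln(0.00344298) = -5.6714, so t = 5.6714/0.394 = 14.394.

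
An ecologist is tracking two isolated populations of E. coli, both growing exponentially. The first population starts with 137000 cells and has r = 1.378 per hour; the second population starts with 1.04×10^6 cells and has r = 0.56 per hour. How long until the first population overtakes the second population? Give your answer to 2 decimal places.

2.48 hours

Set 137000·e^(1.378t) = 1.04×10^6·e^(0.56t).
e^((1.378 − 0.56)t) = 1.04×10^6/137000 → e^(0.818·t) = 7.5912.
0.818·t = ln(7.5912) = 2.027, so t = 2.027/0.818 = 2.478.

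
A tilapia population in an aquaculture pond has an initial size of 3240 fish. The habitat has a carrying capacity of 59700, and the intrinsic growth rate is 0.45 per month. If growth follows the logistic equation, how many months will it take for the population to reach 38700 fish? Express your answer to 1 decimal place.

7.7 months

A = (K − N₀)/N₀ = (59700 − 3240)/3240 = 17.426.
Solve 59700/(1 + 17.426·e^(−0.45t)) = 38700: 1 + 17.426·e^(−0.45t) = 1.5426, so e^(−0.45t) = 0.0311396.
−0.45·t = ln(0.0311396) = -3.4693, so t = 3.4693/0.45 = 7.7095.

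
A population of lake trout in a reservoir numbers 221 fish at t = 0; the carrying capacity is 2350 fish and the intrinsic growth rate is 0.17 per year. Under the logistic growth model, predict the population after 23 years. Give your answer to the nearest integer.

1970 fish

A = (K − N₀)/N₀ = (2350 − 221)/221 = 9.6335.
N(t) = K/(1 + A·e^(−rt)) = 2350/(1 + 9.6335×e^(−0.17×23)).
e^(−3.91) = 0.020041; denominator = 1 + 9.6335×0.020041 = 1.1931.
N = 2350/1.1931 = 1969.73.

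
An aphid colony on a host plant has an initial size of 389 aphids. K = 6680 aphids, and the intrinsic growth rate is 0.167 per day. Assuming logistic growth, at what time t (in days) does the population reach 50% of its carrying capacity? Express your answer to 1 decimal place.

A = (K − N₀)/N₀ = (6680 − 389)/389 = 16.172.
Solve 6680/(1 + 16.172·e^(−0.167t)) = 3340: 1 + 16.172·e^(−0.167t) = 2, so e^(−0.167t) = 0.0618344.
−0.167·t = ln(0.0618344) = -2.7833, so t = 2.7833/0.167 = 16.666.

16.7 days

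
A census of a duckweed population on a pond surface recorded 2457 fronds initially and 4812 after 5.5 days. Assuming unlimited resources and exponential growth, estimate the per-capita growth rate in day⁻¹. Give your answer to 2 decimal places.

From N(t) = N₀·e^(rt): e^(r·5.5) = 4812/2457 = 1.9585.
r·5.5 = ln(1.9585) = 0.67217, so r = 0.67217/5.5 = 0.12221.

0.12 per day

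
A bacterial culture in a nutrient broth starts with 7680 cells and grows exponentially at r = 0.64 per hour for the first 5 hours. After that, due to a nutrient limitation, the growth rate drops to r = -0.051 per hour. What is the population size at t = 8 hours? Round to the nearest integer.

Phase 1: N(5) = 7680·e^(0.64×5) = 7680·e^3.2 = 188410.
Phase 2 runs for 8 − 5 = 3 hours at r = -0.051.
N(8) = 188410·e^(-0.051×3) = 188410·e^-0.153 = 161680.

161680 cells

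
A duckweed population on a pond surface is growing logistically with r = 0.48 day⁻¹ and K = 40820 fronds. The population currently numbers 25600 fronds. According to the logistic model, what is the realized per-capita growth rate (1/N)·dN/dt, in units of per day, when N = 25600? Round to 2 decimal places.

(1/N)·dN/dt = r(1 − N/K) = 0.48 × (1 − 25600/40820).
= 0.48 × 0.37286 = 0.17897.

0.18 per day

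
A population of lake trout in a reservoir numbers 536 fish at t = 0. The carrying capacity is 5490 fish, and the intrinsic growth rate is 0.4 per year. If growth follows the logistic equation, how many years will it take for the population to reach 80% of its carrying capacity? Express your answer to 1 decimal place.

9.0 years

A = (K − N₀)/N₀ = (5490 − 536)/536 = 9.2425.
Solve 5490/(1 + 9.2425·e^(−0.4t)) = 4392: 1 + 9.2425·e^(−0.4t) = 1.25, so e^(−0.4t) = 0.0270488.
−0.4·t = ln(0.0270488) = -3.6101, so t = 3.6101/0.4 = 9.0253.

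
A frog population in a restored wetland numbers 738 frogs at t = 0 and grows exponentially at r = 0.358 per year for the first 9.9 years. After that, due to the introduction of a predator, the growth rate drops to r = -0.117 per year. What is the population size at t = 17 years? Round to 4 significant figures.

Phase 1: N(9.9) = 738·e^(0.358×9.9) = 738·e^3.544 = 25543.6.
Phase 2 runs for 17 − 9.9 = 7.1 years at r = -0.117.
N(17) = 25543.6·e^(-0.117×7.1) = 25543.6·e^-0.8307 = 11130.5.

11130 frogs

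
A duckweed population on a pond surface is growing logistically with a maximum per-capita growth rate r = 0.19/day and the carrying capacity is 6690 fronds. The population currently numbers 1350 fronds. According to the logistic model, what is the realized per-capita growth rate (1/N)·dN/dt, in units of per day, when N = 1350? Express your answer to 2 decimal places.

0.15 per day

(1/N)·dN/dt = r(1 − N/K) = 0.19 × (1 − 1350/6690).
= 0.19 × 0.79821 = 0.15166.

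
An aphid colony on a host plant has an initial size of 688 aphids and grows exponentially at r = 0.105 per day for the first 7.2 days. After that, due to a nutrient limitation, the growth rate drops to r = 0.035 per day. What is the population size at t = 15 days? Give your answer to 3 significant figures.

1930 aphids

Phase 1: N(7.2) = 688·e^(0.105×7.2) = 688·e^0.756 = 1465.26.
Phase 2 runs for 15 − 7.2 = 7.8 days at r = 0.035.
N(15) = 1465.26·e^(0.035×7.8) = 1465.26·e^0.273 = 1925.21.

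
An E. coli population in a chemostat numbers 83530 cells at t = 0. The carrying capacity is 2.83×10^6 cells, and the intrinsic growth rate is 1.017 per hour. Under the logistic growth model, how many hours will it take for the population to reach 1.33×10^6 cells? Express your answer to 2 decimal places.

3.32 hours

A = (K − N₀)/N₀ = (2.83×10^6 − 83530)/83530 = 32.88.
Solve 2.83×10^6/(1 + 32.88·e^(−1.017t)) = 1.33×10^6: 1 + 32.88·e^(−1.017t) = 2.1278, so e^(−1.017t) = 0.034301.
−1.017·t = ln(0.034301) = -3.3726, so t = 3.3726/1.017 = 3.3162.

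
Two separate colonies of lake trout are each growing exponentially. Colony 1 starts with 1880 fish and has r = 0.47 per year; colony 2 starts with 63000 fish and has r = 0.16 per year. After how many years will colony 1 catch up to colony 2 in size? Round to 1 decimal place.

11.3 years

Set 1880·e^(0.47t) = 63000·e^(0.16t).
e^((0.47 − 0.16)t) = 63000/1880 → e^(0.31·t) = 33.511.
0.31·t = ln(33.511) = 3.5119, so t = 3.5119/0.31 = 11.329.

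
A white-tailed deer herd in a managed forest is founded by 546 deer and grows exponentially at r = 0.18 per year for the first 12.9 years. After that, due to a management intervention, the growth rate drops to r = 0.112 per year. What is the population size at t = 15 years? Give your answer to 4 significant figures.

7043 deer

Phase 1: N(12.9) = 546·e^(0.18×12.9) = 546·e^2.322 = 5567.04.
Phase 2 runs for 15 − 12.9 = 2.1 years at r = 0.112.
N(15) = 5567.04·e^(0.112×2.1) = 5567.04·e^0.2352 = 7043.21.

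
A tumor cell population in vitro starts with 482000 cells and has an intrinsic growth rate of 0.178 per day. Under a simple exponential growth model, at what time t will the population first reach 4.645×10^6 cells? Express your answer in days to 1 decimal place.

12.7 days

Set N₀·e^(rt) = 4.645×10^6: e^(0.178·t) = 4.645×10^6/482000 = 9.6369.
0.178·t = ln(9.6369) = 2.2656, so t = 2.2656/0.178 = 12.728.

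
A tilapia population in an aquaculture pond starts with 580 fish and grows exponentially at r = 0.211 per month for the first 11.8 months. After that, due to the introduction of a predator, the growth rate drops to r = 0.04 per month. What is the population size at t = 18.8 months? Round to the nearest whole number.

Phase 1: N(11.8) = 580·e^(0.211×11.8) = 580·e^2.49 = 6994.14.
Phase 2 runs for 18.8 − 11.8 = 7 months at r = 0.04.
N(18.8) = 6994.14·e^(0.04×7) = 6994.14·e^0.28 = 9254.16.

9254 fish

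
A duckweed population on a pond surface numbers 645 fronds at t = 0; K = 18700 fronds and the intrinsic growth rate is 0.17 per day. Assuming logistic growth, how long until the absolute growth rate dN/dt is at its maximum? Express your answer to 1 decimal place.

Logistic growth is fastest at N = K/2 = 9350.
A = (K − N₀)/N₀ = 27.992. Set K/(1 + A·e^(−rt)) = K/2 → A·e^(−rt) = 1.
e^(−0.17t) = 1/27.992 = 0.0357242, so t = ln(27.992)/0.17 = 3.3319/0.17 = 19.6.

19.6 days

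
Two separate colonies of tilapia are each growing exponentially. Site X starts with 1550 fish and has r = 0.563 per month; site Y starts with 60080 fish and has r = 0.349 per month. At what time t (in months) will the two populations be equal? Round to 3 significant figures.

17.1 months

Set 1550·e^(0.563t) = 60080·e^(0.349t).
e^((0.563 − 0.349)t) = 60080/1550 → e^(0.214·t) = 38.761.
0.214·t = ln(38.761) = 3.6574, so t = 3.6574/0.214 = 17.091.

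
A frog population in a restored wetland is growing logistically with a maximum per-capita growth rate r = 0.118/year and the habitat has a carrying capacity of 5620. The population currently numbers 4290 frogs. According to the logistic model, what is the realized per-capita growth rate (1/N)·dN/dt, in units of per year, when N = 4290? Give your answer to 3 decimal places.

0.028 per year

(1/N)·dN/dt = r(1 − N/K) = 0.118 × (1 − 4290/5620).
= 0.118 × 0.23665 = 0.027925.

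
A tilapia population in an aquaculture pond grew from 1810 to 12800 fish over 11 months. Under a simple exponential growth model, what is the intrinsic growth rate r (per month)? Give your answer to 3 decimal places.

From N(t) = N₀·e^(rt): e^(r·11) = 12800/1810 = 7.0718.
r·11 = ln(7.0718) = 1.9561, so r = 1.9561/11 = 0.17783.

0.178 per month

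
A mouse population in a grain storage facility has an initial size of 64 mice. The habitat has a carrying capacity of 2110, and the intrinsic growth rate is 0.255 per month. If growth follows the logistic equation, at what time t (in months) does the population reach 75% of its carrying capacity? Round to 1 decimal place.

17.9 months

A = (K − N₀)/N₀ = (2110 − 64)/64 = 31.969.
Solve 2110/(1 + 31.969·e^(−0.255t)) = 1582.5: 1 + 31.969·e^(−0.255t) = 1.3333, so e^(−0.255t) = 0.0104268.
−0.255·t = ln(0.0104268) = -4.5634, so t = 4.5634/0.255 = 17.896.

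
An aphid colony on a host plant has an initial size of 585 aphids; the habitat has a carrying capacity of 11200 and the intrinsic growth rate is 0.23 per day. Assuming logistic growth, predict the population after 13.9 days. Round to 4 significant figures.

6430 aphids

A = (K − N₀)/N₀ = (11200 − 585)/585 = 18.145.
N(t) = K/(1 + A·e^(−rt)) = 11200/(1 + 18.145×e^(−0.23×13.9)).
e^(−3.197) = 0.040885; denominator = 1 + 18.145×0.040885 = 1.7419.
N = 11200/1.7419 = 6429.89.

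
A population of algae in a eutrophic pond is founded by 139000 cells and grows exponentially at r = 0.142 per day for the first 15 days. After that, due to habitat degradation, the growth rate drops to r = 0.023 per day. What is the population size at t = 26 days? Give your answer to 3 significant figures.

Phase 1: N(15) = 139000·e^(0.142×15) = 139000·e^2.13 = 1.169666×10^6.
Phase 2 runs for 26 − 15 = 11 days at r = 0.023.
N(26) = 1.169666×10^6·e^(0.023×11) = 1.169666×10^6·e^0.253 = 1.506394×10^6.

1510000 cells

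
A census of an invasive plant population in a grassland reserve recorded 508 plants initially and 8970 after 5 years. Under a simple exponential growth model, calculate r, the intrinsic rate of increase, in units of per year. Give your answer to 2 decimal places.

From N(t) = N₀·e^(rt): e^(r·5) = 8970/508 = 17.657.
r·5 = ln(17.657) = 2.8712, so r = 2.8712/5 = 0.57423.

0.57 per year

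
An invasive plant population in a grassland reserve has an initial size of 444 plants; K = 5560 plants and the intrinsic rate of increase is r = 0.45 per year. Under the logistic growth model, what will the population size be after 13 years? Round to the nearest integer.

A = (K − N₀)/N₀ = (5560 − 444)/444 = 11.523.
N(t) = K/(1 + A·e^(−rt)) = 5560/(1 + 11.523×e^(−0.45×13)).
e^(−5.85) = 0.0028799; denominator = 1 + 11.523×0.0028799 = 1.0332.
N = 5560/1.0332 = 5381.42.

5381 plants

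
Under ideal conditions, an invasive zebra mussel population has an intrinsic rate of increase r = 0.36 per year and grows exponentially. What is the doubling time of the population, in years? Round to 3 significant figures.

1.93 years

Doubling time t_d = ln(2)/r = 0.6931/0.36 = 1.9254.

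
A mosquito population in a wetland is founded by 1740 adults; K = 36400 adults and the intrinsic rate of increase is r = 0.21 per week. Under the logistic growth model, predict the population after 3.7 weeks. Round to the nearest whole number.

A = (K − N₀)/N₀ = (36400 − 1740)/1740 = 19.92.
N(t) = K/(1 + A·e^(−rt)) = 36400/(1 + 19.92×e^(−0.21×3.7)).
e^(−0.777) = 0.45978; denominator = 1 + 19.92×0.45978 = 10.159.
N = 36400/10.159 = 3583.15.

3583 adults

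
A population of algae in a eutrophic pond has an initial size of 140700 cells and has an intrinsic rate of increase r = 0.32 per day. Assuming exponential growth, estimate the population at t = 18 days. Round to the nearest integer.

N(t) = N₀·e^(rt) = 140700 × e^(0.32×18) = 140700 × e^5.76.
e^5.76 ≈ 317.35, so N ≈ 140700 × 317.35 = 4.465091×10^7.

44650910 cells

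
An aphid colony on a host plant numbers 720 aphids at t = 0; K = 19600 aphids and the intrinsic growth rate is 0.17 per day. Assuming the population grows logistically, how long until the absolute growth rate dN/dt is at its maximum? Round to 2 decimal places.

Logistic growth is fastest at N = K/2 = 9800.
A = (K − N₀)/N₀ = 26.222. Set K/(1 + A·e^(−rt)) = K/2 → A·e^(−rt) = 1.
e^(−0.17t) = 1/26.222 = 0.0381356, so t = ln(26.222)/0.17 = 3.2666/0.17 = 19.215.

19.22 days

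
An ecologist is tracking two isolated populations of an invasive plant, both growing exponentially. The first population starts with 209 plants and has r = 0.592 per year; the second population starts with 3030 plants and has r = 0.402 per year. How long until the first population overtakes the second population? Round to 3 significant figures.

14.1 years

Set 209·e^(0.592t) = 3030·e^(0.402t).
e^((0.592 − 0.402)t) = 3030/209 → e^(0.19·t) = 14.498.
0.19·t = ln(14.498) = 2.674, so t = 2.674/0.19 = 14.074.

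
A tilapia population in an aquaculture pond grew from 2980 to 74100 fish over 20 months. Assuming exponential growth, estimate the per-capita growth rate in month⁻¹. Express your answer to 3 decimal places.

From N(t) = N₀·e^(rt): e^(r·20) = 74100/2980 = 24.866.
r·20 = ln(24.866) = 3.2135, so r = 3.2135/20 = 0.16067.

0.161 per month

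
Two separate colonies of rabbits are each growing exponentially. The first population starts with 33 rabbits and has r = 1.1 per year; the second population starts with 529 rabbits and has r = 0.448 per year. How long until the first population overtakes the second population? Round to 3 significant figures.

4.26 years

Set 33·e^(1.1t) = 529·e^(0.448t).
e^((1.1 − 0.448)t) = 529/33 → e^(0.652·t) = 16.03.
0.652·t = ln(16.03) = 2.7745, so t = 2.7745/0.652 = 4.2553.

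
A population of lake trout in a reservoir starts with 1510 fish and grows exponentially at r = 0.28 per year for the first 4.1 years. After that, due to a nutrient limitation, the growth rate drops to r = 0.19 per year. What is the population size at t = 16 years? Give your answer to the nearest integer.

Phase 1: N(4.1) = 1510·e^(0.28×4.1) = 1510·e^1.148 = 4759.34.
Phase 2 runs for 16 − 4.1 = 11.9 years at r = 0.19.
N(16) = 4759.34·e^(0.19×11.9) = 4759.34·e^2.261 = 45654.8.

45655 fish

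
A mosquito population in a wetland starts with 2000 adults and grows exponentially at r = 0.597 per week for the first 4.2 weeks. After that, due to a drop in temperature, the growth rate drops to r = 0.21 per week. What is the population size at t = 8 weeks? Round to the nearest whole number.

Phase 1: N(4.2) = 2000·e^(0.597×4.2) = 2000·e^2.507 = 24546.
Phase 2 runs for 8 − 4.2 = 3.8 weeks at r = 0.21.
N(8) = 24546·e^(0.21×3.8) = 24546·e^0.798 = 54518.9.

54519 adults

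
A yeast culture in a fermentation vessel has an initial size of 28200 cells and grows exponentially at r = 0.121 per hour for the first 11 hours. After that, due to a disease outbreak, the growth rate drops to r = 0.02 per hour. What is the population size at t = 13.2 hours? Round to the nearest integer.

Phase 1: N(11) = 28200·e^(0.121×11) = 28200·e^1.331 = 106732.
Phase 2 runs for 13.2 − 11 = 2.2 hours at r = 0.02.
N(13.2) = 106732·e^(0.02×2.2) = 106732·e^0.044 = 111533.

111533 cells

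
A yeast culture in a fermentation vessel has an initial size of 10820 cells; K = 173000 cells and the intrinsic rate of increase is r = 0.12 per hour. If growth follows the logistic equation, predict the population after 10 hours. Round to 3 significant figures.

31400 cells

A = (K − N₀)/N₀ = (173000 − 10820)/10820 = 14.989.
N(t) = K/(1 + A·e^(−rt)) = 173000/(1 + 14.989×e^(−0.12×10)).
e^(−1.2) = 0.30119; denominator = 1 + 14.989×0.30119 = 5.5146.
N = 173000/5.5146 = 31371.4.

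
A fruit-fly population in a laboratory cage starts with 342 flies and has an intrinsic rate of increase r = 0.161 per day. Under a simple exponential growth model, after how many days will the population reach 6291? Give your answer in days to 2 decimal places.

18.09 days

Set N₀·e^(rt) = 6291: e^(0.161·t) = 6291/342 = 18.395.
0.161·t = ln(18.395) = 2.9121, so t = 2.9121/0.161 = 18.087.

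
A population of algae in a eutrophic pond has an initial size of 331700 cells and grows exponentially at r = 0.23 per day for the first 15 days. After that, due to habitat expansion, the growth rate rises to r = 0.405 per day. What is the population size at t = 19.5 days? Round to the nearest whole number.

Phase 1: N(15) = 331700·e^(0.23×15) = 331700·e^3.45 = 1.044868×10^7.
Phase 2 runs for 19.5 − 15 = 4.5 days at r = 0.405.
N(19.5) = 1.044868×10^7·e^(0.405×4.5) = 1.044868×10^7·e^1.823 = 6.46492×10^7.

64649196 cells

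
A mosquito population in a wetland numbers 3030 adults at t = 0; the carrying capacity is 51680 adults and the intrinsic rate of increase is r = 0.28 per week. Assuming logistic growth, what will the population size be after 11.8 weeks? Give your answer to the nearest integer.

A = (K − N₀)/N₀ = (51680 − 3030)/3030 = 16.056.
N(t) = K/(1 + A·e^(−rt)) = 51680/(1 + 16.056×e^(−0.28×11.8)).
e^(−3.304) = 0.036736; denominator = 1 + 16.056×0.036736 = 1.5898.
N = 51680/1.5898 = 32506.5.

32506 adults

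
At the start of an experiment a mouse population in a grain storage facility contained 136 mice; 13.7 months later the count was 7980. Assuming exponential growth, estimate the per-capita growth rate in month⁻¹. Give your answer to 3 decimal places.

From N(t) = N₀·e^(rt): e^(r·13.7) = 7980/136 = 58.676.
r·13.7 = ln(58.676) = 4.072, so r = 4.072/13.7 = 0.29723.

0.297 per month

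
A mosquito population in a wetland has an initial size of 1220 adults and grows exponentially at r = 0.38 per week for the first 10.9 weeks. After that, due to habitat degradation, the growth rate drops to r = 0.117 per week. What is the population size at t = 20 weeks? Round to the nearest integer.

Phase 1: N(10.9) = 1220·e^(0.38×10.9) = 1220·e^4.142 = 76772.8.
Phase 2 runs for 20 − 10.9 = 9.1 weeks at r = 0.117.
N(20) = 76772.8·e^(0.117×9.1) = 76772.8·e^1.065 = 222639.

222639 adults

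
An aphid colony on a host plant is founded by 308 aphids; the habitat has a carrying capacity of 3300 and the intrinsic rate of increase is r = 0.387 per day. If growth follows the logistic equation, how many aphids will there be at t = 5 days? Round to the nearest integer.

1373 aphids

A = (K − N₀)/N₀ = (3300 − 308)/308 = 9.7143.
N(t) = K/(1 + A·e^(−rt)) = 3300/(1 + 9.7143×e^(−0.387×5)).
e^(−1.935) = 0.14442; denominator = 1 + 9.7143×0.14442 = 2.403.
N = 3300/2.403 = 1373.3.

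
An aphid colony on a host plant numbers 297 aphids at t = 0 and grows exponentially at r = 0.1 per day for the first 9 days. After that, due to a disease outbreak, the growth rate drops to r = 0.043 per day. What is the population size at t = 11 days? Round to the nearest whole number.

796 aphids

Phase 1: N(9) = 297·e^(0.1×9) = 297·e^0.9 = 730.502.
Phase 2 runs for 11 − 9 = 2 days at r = 0.043.
N(11) = 730.502·e^(0.043×2) = 730.502·e^0.086 = 796.106.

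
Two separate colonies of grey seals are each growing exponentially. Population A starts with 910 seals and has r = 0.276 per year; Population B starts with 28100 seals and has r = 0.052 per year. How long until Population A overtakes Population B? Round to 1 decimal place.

15.3 years

Set 910·e^(0.276t) = 28100·e^(0.052t).
e^((0.276 − 0.052)t) = 28100/910 → e^(0.224·t) = 30.879.
0.224·t = ln(30.879) = 3.4301, so t = 3.4301/0.224 = 15.313.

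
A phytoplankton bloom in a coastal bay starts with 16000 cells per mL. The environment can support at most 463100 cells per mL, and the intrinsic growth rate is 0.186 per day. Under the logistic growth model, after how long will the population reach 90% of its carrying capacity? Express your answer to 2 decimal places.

A = (K − N₀)/N₀ = (463100 − 16000)/16000 = 27.944.
Solve 463100/(1 + 27.944·e^(−0.186t)) = 416790: 1 + 27.944·e^(−0.186t) = 1.1111, so e^(−0.186t) = 0.00397624.
−0.186·t = ln(0.00397624) = -5.5274, so t = 5.5274/0.186 = 29.717.

29.72 days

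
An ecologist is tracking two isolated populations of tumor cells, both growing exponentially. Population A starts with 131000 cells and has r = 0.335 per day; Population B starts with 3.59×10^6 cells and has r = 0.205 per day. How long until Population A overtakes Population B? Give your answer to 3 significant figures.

25.5 days

Set 131000·e^(0.335t) = 3.59×10^6·e^(0.205t).
e^((0.335 − 0.205)t) = 3.59×10^6/131000 → e^(0.13·t) = 27.405.
0.13·t = ln(27.405) = 3.3107, so t = 3.3107/0.13 = 25.467.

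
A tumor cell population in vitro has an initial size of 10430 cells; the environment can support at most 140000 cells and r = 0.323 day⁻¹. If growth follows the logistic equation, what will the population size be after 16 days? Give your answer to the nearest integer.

A = (K − N₀)/N₀ = (140000 − 10430)/10430 = 12.423.
N(t) = K/(1 + A·e^(−rt)) = 140000/(1 + 12.423×e^(−0.323×16)).
e^(−5.168) = 0.0056959; denominator = 1 + 12.423×0.0056959 = 1.0708.
N = 140000/1.0708 = 130748.

130748 cells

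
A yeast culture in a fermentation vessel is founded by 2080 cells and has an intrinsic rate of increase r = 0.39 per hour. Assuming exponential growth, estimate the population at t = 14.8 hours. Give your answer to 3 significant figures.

668000 cells

N(t) = N₀·e^(rt) = 2080 × e^(0.39×14.8) = 2080 × e^5.772.
e^5.772 ≈ 321.18, so N ≈ 2080 × 321.18 = 668053.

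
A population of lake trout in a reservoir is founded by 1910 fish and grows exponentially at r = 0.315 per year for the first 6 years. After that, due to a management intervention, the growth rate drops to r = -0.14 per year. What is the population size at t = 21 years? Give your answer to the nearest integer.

Phase 1: N(6) = 1910·e^(0.315×6) = 1910·e^1.89 = 12643.
Phase 2 runs for 21 − 6 = 15 years at r = -0.14.
N(21) = 12643·e^(-0.14×15) = 12643·e^-2.1 = 1548.22.

1548 fish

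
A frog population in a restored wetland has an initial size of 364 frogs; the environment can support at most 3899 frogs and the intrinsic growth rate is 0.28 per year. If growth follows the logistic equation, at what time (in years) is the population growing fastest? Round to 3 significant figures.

8.12 years

Logistic growth is fastest at N = K/2 = 1949.5.
A = (K − N₀)/N₀ = 9.7115. Set K/(1 + A·e^(−rt)) = K/2 → A·e^(−rt) = 1.
e^(−0.28t) = 1/9.7115 = 0.10297, so t = ln(9.7115)/0.28 = 2.2733/0.28 = 8.119.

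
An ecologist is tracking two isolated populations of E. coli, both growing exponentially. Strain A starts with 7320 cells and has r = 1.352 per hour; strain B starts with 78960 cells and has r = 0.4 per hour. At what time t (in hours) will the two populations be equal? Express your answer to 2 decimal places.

2.50 hours

Set 7320·e^(1.352t) = 78960·e^(0.4t).
e^((1.352 − 0.4)t) = 78960/7320 → e^(0.952·t) = 10.787.
0.952·t = ln(10.787) = 2.3783, so t = 2.3783/0.952 = 2.4982.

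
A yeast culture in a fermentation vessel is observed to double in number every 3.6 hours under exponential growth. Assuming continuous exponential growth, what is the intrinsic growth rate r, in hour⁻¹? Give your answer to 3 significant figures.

r = ln(2)/t_d = 0.6931/3.6 = 0.19254.

0.193 per hour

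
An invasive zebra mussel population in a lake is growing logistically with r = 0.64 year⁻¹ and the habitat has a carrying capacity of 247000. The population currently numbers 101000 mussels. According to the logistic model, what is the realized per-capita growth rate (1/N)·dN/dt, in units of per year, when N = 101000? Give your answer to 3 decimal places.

(1/N)·dN/dt = r(1 − N/K) = 0.64 × (1 − 101000/247000).
= 0.64 × 0.59109 = 0.3783.

0.378 per year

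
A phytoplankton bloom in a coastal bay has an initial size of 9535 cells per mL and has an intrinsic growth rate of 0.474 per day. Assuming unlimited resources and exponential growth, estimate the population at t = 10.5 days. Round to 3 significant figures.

1380000 cells per mL

N(t) = N₀·e^(rt) = 9535 × e^(0.474×10.5) = 9535 × e^4.977.
e^4.977 ≈ 145.04, so N ≈ 9535 × 145.04 = 1.382943×10^6.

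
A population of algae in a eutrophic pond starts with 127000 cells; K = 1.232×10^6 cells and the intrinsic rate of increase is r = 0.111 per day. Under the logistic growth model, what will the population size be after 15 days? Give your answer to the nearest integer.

A = (K − N₀)/N₀ = (1.232×10^6 − 127000)/127000 = 8.7008.
N(t) = K/(1 + A·e^(−rt)) = 1.232×10^6/(1 + 8.7008×e^(−0.111×15)).
e^(−1.665) = 0.18919; denominator = 1 + 8.7008×0.18919 = 2.6461.
N = 1.232×10^6/2.6461 = 465590.

465590 cells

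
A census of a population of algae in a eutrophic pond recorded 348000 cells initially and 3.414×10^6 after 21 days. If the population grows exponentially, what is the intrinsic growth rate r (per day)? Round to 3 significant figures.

0.109 per day

From N(t) = N₀·e^(rt): e^(r·21) = 3.414×10^6/348000 = 9.8103.
r·21 = ln(9.8103) = 2.2834, so r = 2.2834/21 = 0.10874.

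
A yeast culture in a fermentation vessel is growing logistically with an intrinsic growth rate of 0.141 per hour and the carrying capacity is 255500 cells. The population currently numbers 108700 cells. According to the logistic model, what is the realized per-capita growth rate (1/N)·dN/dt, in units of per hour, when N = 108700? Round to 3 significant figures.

0.0810 per hour

(1/N)·dN/dt = r(1 − N/K) = 0.141 × (1 − 108700/255500).
= 0.141 × 0.57456 = 0.081013.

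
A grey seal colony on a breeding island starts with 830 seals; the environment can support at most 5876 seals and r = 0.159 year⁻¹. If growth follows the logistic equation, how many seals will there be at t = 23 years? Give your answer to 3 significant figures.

A = (K − N₀)/N₀ = (5876 − 830)/830 = 6.0795.
N(t) = K/(1 + A·e^(−rt)) = 5876/(1 + 6.0795×e^(−0.159×23)).
e^(−3.657) = 0.02581; denominator = 1 + 6.0795×0.02581 = 1.1569.
N = 5876/1.1569 = 5079.04.

5080 seals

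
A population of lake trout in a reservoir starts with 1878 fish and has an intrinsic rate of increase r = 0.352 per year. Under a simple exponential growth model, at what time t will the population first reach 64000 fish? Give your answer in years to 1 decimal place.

Set N₀·e^(rt) = 64000: e^(0.352·t) = 64000/1878 = 34.079.
0.352·t = ln(34.079) = 3.5287, so t = 3.5287/0.352 = 10.025.

10.0 years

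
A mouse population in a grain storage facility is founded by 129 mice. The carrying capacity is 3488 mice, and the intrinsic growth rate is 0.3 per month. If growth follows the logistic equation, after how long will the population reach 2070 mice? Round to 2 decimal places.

12.13 months

A = (K − N₀)/N₀ = (3488 − 129)/129 = 26.039.
Solve 3488/(1 + 26.039·e^(−0.3t)) = 2070: 1 + 26.039·e^(−0.3t) = 1.685, so e^(−0.3t) = 0.0263079.
−0.3·t = ln(0.0263079) = -3.6379, so t = 3.6379/0.3 = 12.126.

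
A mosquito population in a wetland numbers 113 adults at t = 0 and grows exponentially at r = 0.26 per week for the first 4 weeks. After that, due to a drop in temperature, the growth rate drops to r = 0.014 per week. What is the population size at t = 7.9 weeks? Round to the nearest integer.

Phase 1: N(4) = 113·e^(0.26×4) = 113·e^1.04 = 319.702.
Phase 2 runs for 7.9 − 4 = 3.9 weeks at r = 0.014.
N(7.9) = 319.702·e^(0.014×3.9) = 319.702·e^0.0546 = 337.643.

338 adults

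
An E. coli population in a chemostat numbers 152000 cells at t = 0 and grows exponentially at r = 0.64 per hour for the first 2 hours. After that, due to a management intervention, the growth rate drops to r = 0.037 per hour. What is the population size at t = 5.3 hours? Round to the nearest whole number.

Phase 1: N(2) = 152000·e^(0.64×2) = 152000·e^1.28 = 546689.
Phase 2 runs for 5.3 − 2 = 3.3 hours at r = 0.037.
N(5.3) = 546689·e^(0.037×3.3) = 546689·e^0.1221 = 617686.

617686 cells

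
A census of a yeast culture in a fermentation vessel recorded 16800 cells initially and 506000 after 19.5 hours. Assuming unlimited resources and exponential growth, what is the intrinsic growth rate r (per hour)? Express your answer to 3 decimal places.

From N(t) = N₀·e^(rt): e^(r·19.5) = 506000/16800 = 30.119.
r·19.5 = ln(30.119) = 3.4052, so r = 3.4052/19.5 = 0.17462.

0.175 per hour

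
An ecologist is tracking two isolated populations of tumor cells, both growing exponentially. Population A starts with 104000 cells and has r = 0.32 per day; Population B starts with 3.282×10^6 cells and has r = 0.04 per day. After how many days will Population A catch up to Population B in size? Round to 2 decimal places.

Set 104000·e^(0.32t) = 3.282×10^6·e^(0.04t).
e^((0.32 − 0.04)t) = 3.282×10^6/104000 → e^(0.28·t) = 31.558.
0.28·t = ln(31.558) = 3.4518, so t = 3.4518/0.28 = 12.328.

12.33 days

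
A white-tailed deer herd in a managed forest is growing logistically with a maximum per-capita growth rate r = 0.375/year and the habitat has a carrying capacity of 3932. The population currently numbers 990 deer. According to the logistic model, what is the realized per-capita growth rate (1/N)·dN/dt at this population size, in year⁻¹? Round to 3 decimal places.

(1/N)·dN/dt = r(1 − N/K) = 0.375 × (1 − 990/3932).
= 0.375 × 0.74822 = 0.28058.

0.281 per year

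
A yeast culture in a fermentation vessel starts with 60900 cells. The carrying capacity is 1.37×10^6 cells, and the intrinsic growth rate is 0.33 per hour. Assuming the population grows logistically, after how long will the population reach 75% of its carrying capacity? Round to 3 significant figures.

A = (K − N₀)/N₀ = (1.37×10^6 − 60900)/60900 = 21.496.
Solve 1.37×10^6/(1 + 21.496·e^(−0.33t)) = 1.0275×10^6: 1 + 21.496·e^(−0.33t) = 1.3333, so e^(−0.33t) = 0.0155068.
−0.33·t = ln(0.0155068) = -4.1665, so t = 4.1665/0.33 = 12.626.

12.6 hours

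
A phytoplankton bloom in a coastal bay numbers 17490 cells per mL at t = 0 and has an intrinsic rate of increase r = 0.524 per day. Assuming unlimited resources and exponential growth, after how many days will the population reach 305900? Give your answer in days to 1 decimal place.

Set N₀·e^(rt) = 305900: e^(0.524·t) = 305900/17490 = 17.49.
0.524·t = ln(17.49) = 2.8616, so t = 2.8616/0.524 = 5.4611.

5.5 days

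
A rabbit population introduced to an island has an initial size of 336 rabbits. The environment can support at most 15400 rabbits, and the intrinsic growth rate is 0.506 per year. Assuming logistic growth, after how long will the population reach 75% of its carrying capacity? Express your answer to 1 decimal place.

9.7 years

A = (K − N₀)/N₀ = (15400 − 336)/336 = 44.833.
Solve 15400/(1 + 44.833·e^(−0.506t)) = 11550: 1 + 44.833·e^(−0.506t) = 1.3333, so e^(−0.506t) = 0.00743494.
−0.506·t = ln(0.00743494) = -4.9016, so t = 4.9016/0.506 = 9.6869.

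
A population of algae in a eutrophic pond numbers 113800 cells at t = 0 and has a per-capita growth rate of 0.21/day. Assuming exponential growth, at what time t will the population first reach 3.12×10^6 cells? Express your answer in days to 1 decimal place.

15.8 days

Set N₀·e^(rt) = 3.12×10^6: e^(0.21·t) = 3.12×10^6/113800 = 27.417.
0.21·t = ln(27.417) = 3.3111, so t = 3.3111/0.21 = 15.767.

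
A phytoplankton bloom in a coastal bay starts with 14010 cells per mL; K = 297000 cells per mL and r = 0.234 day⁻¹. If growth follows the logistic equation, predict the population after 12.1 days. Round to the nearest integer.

135595 cells per mL

A = (K − N₀)/N₀ = (297000 − 14010)/14010 = 20.199.
N(t) = K/(1 + A·e^(−rt)) = 297000/(1 + 20.199×e^(−0.234×12.1)).
e^(−2.831) = 0.05893; denominator = 1 + 20.199×0.05893 = 2.1903.
N = 297000/2.1903 = 135595.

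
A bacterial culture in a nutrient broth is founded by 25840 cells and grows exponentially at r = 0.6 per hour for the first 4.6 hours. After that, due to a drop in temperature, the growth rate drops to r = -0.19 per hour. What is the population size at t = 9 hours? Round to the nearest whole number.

176960 cells

Phase 1: N(4.6) = 25840·e^(0.6×4.6) = 25840·e^2.76 = 408268.
Phase 2 runs for 9 − 4.6 = 4.4 hours at r = -0.19.
N(9) = 408268·e^(-0.19×4.4) = 408268·e^-0.836 = 176960.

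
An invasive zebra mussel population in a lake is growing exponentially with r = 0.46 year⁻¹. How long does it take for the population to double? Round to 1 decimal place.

Doubling time t_d = ln(2)/r = 0.6931/0.46 = 1.5068.

1.5 years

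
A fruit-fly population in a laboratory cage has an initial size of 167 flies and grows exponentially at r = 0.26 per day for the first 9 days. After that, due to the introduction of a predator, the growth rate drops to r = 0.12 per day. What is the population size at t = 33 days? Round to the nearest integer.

Phase 1: N(9) = 167·e^(0.26×9) = 167·e^2.34 = 1733.67.
Phase 2 runs for 33 − 9 = 24 days at r = 0.12.
N(33) = 1733.67·e^(0.12×24) = 1733.67·e^2.88 = 30884.

30884 flies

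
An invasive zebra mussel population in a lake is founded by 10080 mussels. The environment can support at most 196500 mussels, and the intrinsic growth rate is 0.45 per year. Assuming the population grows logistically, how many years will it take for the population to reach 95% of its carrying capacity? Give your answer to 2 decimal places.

A = (K − N₀)/N₀ = (196500 − 10080)/10080 = 18.494.
Solve 196500/(1 + 18.494·e^(−0.45t)) = 186675: 1 + 18.494·e^(−0.45t) = 1.0526, so e^(−0.45t) = 0.00284587.
−0.45·t = ln(0.00284587) = -5.8619, so t = 5.8619/0.45 = 13.026.

13.03 years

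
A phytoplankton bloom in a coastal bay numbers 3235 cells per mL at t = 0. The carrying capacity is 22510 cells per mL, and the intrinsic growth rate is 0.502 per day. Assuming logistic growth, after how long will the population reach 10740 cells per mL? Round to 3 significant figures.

3.37 days

A = (K − N₀)/N₀ = (22510 − 3235)/3235 = 5.9583.
Solve 22510/(1 + 5.9583·e^(−0.502t)) = 10740: 1 + 5.9583·e^(−0.502t) = 2.0959, so e^(−0.502t) = 0.18393.
−0.502·t = ln(0.18393) = -1.6932, so t = 1.6932/0.502 = 3.3729.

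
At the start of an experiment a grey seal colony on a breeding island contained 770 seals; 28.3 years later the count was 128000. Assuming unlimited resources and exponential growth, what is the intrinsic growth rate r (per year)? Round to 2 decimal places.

From N(t) = N₀·e^(rt): e^(r·28.3) = 128000/770 = 166.23.
r·28.3 = ln(166.23) = 5.1134, so r = 5.1134/28.3 = 0.18069.

0.18 per year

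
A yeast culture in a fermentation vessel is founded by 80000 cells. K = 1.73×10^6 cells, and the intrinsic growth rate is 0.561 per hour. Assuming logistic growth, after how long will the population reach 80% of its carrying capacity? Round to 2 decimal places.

7.87 hours

A = (K − N₀)/N₀ = (1.73×10^6 − 80000)/80000 = 20.625.
Solve 1.73×10^6/(1 + 20.625·e^(−0.561t)) = 1.384×10^6: 1 + 20.625·e^(−0.561t) = 1.25, so e^(−0.561t) = 0.0121212.
−0.561·t = ln(0.0121212) = -4.4128, so t = 4.4128/0.561 = 7.866.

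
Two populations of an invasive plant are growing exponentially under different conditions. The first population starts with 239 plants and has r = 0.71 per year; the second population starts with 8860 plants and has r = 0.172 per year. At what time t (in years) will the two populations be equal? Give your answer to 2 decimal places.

6.72 years

Set 239·e^(0.71t) = 8860·e^(0.172t).
e^((0.71 − 0.172)t) = 8860/239 → e^(0.538·t) = 37.071.
0.538·t = ln(37.071) = 3.6128, so t = 3.6128/0.538 = 6.7153.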